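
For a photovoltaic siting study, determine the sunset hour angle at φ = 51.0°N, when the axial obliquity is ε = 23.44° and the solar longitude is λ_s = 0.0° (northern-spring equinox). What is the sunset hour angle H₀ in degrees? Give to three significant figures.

H₀ = 90.0°

Solar declination: sin δ = sin ε · sin λ_s = sin 23.44° × sin 0.0° = 0.00000, so δ = +0.000°.
cos H₀ = −tan φ · tan δ = −tan(+51.0°) × tan(+0.000°) = -0.0000, so H₀ = 1.5708 rad = 90.00°.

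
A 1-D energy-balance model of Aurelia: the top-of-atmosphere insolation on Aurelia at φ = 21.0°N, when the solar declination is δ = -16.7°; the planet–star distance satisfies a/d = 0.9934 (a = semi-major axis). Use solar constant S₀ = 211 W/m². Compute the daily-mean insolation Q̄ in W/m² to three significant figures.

cos H₀ = −tan(+21.0°) tan(-16.700°) = 0.1152, H₀ = 1.4554 rad.
Bracket: H₀ sin φ sin δ + cos φ cos δ sin H₀ = 1.4554×0.35837×-0.28736 + 0.93358×0.95782×0.99335 = -0.149879 + 0.888255 = 0.738376.
Inverse-square distance factor (a/d)² = 0.9934² = 0.986844.
Q̄ = (S₀/π) × 0.986844 × [bracket] = (211/π) × 0.986844 × 0.738376 = 48.94 W/m².

Q̄ ≈ 48.9 W/m²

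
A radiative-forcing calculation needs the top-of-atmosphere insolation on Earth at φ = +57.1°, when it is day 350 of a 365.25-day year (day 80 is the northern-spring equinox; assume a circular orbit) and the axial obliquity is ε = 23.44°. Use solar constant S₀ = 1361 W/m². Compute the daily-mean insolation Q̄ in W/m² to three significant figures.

Q̄ ≈ 39.6 W/m²

Solar longitude: λ_s = 360° × (350 − 80)/365.25 = 266.119°.
sin δ = sin 23.44° × sin 266.119° = -0.39688, so δ = -23.383°.
cos H₀ = −tan(+57.1°) tan(-23.383°) = 0.6684, H₀ = 0.8388 rad.
Bracket: H₀ sin φ sin δ + cos φ cos δ sin H₀ = 0.8388×0.83962×-0.39688 + 0.54317×0.91787×0.74383 = -0.279512 + 0.370843 = 0.091331.
Q̄ = (S₀/π) × [bracket] = (1361/π) × 0.091331 = 39.57 W/m².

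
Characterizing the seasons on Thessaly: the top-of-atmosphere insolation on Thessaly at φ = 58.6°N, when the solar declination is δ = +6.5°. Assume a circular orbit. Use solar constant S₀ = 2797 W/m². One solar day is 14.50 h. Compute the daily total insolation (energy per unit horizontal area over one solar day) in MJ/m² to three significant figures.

31.5 MJ/m²

cos H₀ = −tan(+58.6°) tan(+6.500°) = -0.1867, H₀ = 1.7586 rad.
Bracket: H₀ sin φ sin δ + cos φ cos δ sin H₀ = 1.7586×0.85355×0.11320 + 0.52101×0.99357×0.98243 = 0.169919 + 0.508565 = 0.678484.
Q̄ = (S₀/π) × [bracket] = (2797/π) × 0.678484 = 604.06 W/m².
Daily total = Q̄ × 14.50 h × 3600 s/h = 604.06 × 14.50 × 3600 / 10⁶ = 31.53 MJ/m².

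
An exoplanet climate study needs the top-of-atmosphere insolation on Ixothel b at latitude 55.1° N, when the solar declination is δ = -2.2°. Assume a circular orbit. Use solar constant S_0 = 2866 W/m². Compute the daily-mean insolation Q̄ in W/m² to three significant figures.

Q̄ ≈ 477 W/m²

cos h₀ = −tan(+55.1°) tan(-2.200°) = 0.0551, h₀ = 1.5157 rad.
Bracket: h₀ sin ϕ sin δ + cos ϕ cos δ sin h₀ = 1.5157×0.82015×-0.03839 + 0.57215×0.99926×0.99848 = -0.047723 + 0.570858 = 0.523135.
Q̄ = (S_0/π) × [bracket] = (2866/π) × 0.523135 = 477.2 W/m².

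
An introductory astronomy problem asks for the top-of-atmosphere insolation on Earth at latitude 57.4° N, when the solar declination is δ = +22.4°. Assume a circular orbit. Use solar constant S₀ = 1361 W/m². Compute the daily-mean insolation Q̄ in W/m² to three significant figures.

cos H₀ = −tan(+57.4°) tan(+22.400°) = -0.6445, H₀ = 2.2712 rad.
Bracket: H₀ sin φ sin δ + cos φ cos δ sin H₀ = 2.2712×0.84245×0.38107 + 0.53877×0.92455×0.76461 = 0.729129 + 0.380867 = 1.109996.
Q̄ = (S₀/π) × [bracket] = (1361/π) × 1.109996 = 480.9 W/m².

Q̄ ≈ 481 W/m²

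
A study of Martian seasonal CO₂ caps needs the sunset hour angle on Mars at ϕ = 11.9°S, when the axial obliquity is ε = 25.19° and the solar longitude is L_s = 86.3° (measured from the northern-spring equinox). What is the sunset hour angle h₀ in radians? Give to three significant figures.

Solar declination: sin δ = sin ε · sin L_s = sin 25.19° × sin 86.3° = 0.42473, so δ = +25.134°.
cos h₀ = −tan ϕ · tan δ = −tan(-11.9°) × tan(+25.134°) = 0.0989, so h₀ = 1.4718 rad = 84.33°.

h₀ = 1.47 rad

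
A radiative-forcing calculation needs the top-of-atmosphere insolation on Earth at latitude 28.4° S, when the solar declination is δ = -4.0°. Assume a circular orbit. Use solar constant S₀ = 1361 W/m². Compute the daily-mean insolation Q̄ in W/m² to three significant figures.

cos H₀ = −tan(-28.4°) tan(-4.000°) = -0.0378, H₀ = 1.6086 rad.
Bracket: H₀ sin φ sin δ + cos φ cos δ sin H₀ = 1.6086×-0.47562×-0.06976 + 0.87965×0.99756×0.99928 = 0.053372 + 0.876872 = 0.930244.
Q̄ = (S₀/π) × [bracket] = (1361/π) × 0.930244 = 403.0 W/m².

Q̄ ≈ 403 W/m²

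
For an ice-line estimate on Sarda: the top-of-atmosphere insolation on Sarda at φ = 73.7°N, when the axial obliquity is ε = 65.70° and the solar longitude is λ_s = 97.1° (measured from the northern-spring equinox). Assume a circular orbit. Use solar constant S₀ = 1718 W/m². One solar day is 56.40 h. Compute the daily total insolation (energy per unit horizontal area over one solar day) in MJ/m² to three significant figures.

303 MJ/m²

Solar declination: sin δ = sin ε · sin λ_s = sin 65.70° × sin 97.1° = 0.90441, so δ = +64.745°.
cos H₀ = −tan(+73.7°) tan(+64.745°) = -7.2491 ≤ −1 ⇒ polar day, H₀ = π.
Bracket: H₀ sin φ sin δ + cos φ cos δ sin H₀ = 3.1416×0.95981×0.90441 + 0.28067×0.42665×0.00000 = 2.727103 + 0.000000 = 2.727103.
Q̄ = (S₀/π) × [bracket] = (1718/π) × 2.727103 = 1491.3 W/m².
Daily total = Q̄ × 56.40 h × 3600 s/h = 1491.3 × 56.40 × 3600 / 10⁶ = 302.8 MJ/m².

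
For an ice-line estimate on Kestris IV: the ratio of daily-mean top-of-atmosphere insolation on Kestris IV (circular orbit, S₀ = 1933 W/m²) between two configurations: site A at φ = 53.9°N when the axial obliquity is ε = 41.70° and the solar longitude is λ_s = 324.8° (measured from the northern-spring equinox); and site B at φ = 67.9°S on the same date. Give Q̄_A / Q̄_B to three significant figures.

— Configuration A (φ=+53.9°):
Solar declination: sin δ = sin ε · sin λ_s = sin 41.70° × sin 324.8° = -0.38346, so δ = -22.548°.
cos H₀ = −tan(+53.9°) tan(-22.548°) = 0.5694, H₀ = 0.9650 rad.
Bracket: H₀ sin φ sin δ + cos φ cos δ sin H₀ = 0.9650×0.80799×-0.38346 + 0.58920×0.92356×0.82207 = -0.298988 + 0.447339 = 0.148351.
Q̄ = (S₀/π) × [bracket] = (1933/π) × 0.148351 = 91.279 W/m².
— Configuration B (φ=-67.9°):
cos H₀ = −tan(-67.9°) tan(-22.548°) = -1.0225 ≤ −1 ⇒ polar day, H₀ = π.
Bracket: H₀ sin φ sin δ + cos φ cos δ sin H₀ = 3.1416×-0.92653×-0.38346 + 0.37622×0.92356×0.00000 = 1.116170 + 0.000000 = 1.116170.
Q̄ = (S₀/π) × [bracket] = (1933/π) × 1.116170 = 686.77 W/m².
Ratio Q̄_A / Q̄_B = 91.279 / 686.77 = 0.1329.

Q̄_A / Q̄_B ≈ 0.133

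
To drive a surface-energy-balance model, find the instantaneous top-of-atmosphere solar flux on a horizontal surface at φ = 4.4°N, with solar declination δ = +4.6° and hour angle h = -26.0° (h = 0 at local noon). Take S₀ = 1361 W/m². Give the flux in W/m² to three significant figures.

1.22e+03 W/m²

cos θ_z = sin φ sin δ + cos φ cos δ cos h = 0.006153 + 0.893258 = 0.899411.
Flux = S₀ · cos θ_z = 1361 × 0.899411 = 1224 W/m².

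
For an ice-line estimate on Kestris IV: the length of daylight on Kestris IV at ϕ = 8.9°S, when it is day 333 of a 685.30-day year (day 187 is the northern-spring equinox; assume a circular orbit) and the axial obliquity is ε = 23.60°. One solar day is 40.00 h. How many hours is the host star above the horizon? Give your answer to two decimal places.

19.16 h

Solar longitude: L_s = 360° × (333 − 187)/685.30 = 76.696°.
sin δ = sin 23.60° × sin 76.696° = 0.38961, so δ = +22.930°.
cos h₀ = −tan ϕ · tan δ = −tan(-8.9°) × tan(+22.930°) = 0.0662, so h₀ = 1.5045 rad = 86.20°.
Daylight = 2h₀/(2π) × 40.00 h = (1.5045/π) × 40.00 = 19.16 h.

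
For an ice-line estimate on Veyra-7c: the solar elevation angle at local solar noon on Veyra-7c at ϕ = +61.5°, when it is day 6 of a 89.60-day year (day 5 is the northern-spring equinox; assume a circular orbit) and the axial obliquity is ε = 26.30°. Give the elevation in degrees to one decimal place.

30.3°

Solar longitude: L_s = 360° × (6 − 5)/89.60 = 4.018°.
sin δ = sin 26.30° × sin 4.018° = 0.03104, so δ = +1.779°.
At local noon the hour angle is zero, so the zenith angle equals |ϕ − δ| = |+61.5° − (+1.779°)| = 59.721°.
Elevation = 90° − 59.721° = 30.3°.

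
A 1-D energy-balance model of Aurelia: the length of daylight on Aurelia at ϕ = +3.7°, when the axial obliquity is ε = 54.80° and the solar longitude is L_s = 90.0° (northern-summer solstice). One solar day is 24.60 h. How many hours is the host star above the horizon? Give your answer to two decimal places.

13.02 h

Solar declination: sin δ = sin ε · sin L_s = sin 54.80° × sin 90.0° = 0.81714, so δ = +54.800°.
cos h₀ = −tan ϕ · tan δ = −tan(+3.7°) × tan(+54.800°) = -0.0917, so h₀ = 1.6626 rad = 95.26°.
Daylight = 2h₀/(2π) × 24.60 h = (1.6626/π) × 24.60 = 13.02 h.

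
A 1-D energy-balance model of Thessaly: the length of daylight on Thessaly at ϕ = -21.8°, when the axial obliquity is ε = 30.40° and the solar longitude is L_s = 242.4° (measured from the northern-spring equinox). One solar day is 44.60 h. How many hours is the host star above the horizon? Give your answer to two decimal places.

25.17 h

Solar declination: sin δ = sin ε · sin L_s = sin 30.40° × sin 242.4° = -0.44845, so δ = -26.644°.
cos h₀ = −tan ϕ · tan δ = −tan(-21.8°) × tan(-26.644°) = -0.2007, so h₀ = 1.7728 rad = 101.58°.
Daylight = 2h₀/(2π) × 44.60 h = (1.7728/π) × 44.60 = 25.17 h.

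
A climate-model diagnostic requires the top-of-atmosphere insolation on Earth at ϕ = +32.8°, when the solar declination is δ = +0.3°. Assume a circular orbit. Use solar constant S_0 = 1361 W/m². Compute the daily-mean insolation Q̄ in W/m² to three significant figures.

Q̄ ≈ 366 W/m²

cos h₀ = −tan(+32.8°) tan(+0.300°) = -0.0034, h₀ = 1.5742 rad.
Bracket: h₀ sin ϕ sin δ + cos ϕ cos δ sin h₀ = 1.5742×0.54171×0.00524 + 0.84057×0.99999×0.99999 = 0.004468 + 0.840553 = 0.845021.
Q̄ = (S_0/π) × [bracket] = (1361/π) × 0.845021 = 366.1 W/m².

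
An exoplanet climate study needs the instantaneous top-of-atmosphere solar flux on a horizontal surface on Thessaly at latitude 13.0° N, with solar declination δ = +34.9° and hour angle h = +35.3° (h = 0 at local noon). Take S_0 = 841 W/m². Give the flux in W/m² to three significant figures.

cos θ_z = sin ϕ sin δ + cos ϕ cos δ cos h = 0.128705 + 0.652201 = 0.780906.
Flux = S_0 · cos θ_z = 841 × 0.780906 = 656.7 W/m².

657 W/m²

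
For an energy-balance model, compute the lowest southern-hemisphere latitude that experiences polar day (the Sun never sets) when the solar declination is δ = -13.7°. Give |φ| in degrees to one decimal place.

Polar day requires cos H₀ = −tan φ tan δ ≤ −1, i.e. tan φ tan δ ≥ 1.
The boundary is |tan φ| · |tan δ| = 1, so |φ| = 90° − |δ| = 90° − 13.7° = 76.3° in the southern hemisphere.

|φ| = 76.3°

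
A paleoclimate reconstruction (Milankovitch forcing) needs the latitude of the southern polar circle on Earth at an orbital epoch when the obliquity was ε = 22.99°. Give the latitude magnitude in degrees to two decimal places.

The polar circle is the lowest latitude that experiences at least one full rotation of continuous darkness at the northern-summer solstice; it lies at |φ| = 90° − ε = 90° − 22.99° = 67.01°.

67.01°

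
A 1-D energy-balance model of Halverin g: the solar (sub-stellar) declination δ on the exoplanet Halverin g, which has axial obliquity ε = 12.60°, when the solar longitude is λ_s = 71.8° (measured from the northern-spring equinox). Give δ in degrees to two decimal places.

δ = +11.96°

sin δ = sin ε · sin λ_s = sin 12.60° × sin 71.8° = 0.207230.
δ = arcsin(0.207230) = +11.96°.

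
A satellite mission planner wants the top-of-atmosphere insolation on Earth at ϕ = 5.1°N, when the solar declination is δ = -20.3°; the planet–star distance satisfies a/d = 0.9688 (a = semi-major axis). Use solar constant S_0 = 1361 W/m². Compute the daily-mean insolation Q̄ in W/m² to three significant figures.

Q̄ ≈ 360 W/m²

cos h₀ = −tan(+5.1°) tan(-20.300°) = 0.0330, h₀ = 1.5378 rad.
Bracket: h₀ sin ϕ sin δ + cos ϕ cos δ sin h₀ = 1.5378×0.08889×-0.34694 + 0.99604×0.93789×0.99945 = -0.047425 + 0.933662 = 0.886237.
Inverse-square distance factor (a/d)² = 0.9688² = 0.938573.
Q̄ = (S_0/π) × 0.938573 × [bracket] = (1361/π) × 0.938573 × 0.886237 = 360.4 W/m².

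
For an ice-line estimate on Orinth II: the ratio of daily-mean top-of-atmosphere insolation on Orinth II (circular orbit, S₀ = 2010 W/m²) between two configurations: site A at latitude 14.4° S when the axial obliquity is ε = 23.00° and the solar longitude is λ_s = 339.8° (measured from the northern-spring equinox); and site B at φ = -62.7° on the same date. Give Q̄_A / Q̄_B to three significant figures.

— Configuration A (φ=-14.4°):
Solar declination: sin δ = sin ε · sin λ_s = sin 23.00° × sin 339.8° = -0.13492, so δ = -7.754°.
cos H₀ = −tan(-14.4°) tan(-7.754°) = -0.0350, H₀ = 1.6058 rad.
Bracket: H₀ sin φ sin δ + cos φ cos δ sin H₀ = 1.6058×-0.24869×-0.13492 + 0.96858×0.99086×0.99939 = 0.053880 + 0.959142 = 1.013022.
Q̄ = (S₀/π) × [bracket] = (2010/π) × 1.013022 = 648.13 W/m².
— Configuration B (φ=-62.7°):
cos H₀ = −tan(-62.7°) tan(-7.754°) = -0.2638, H₀ = 1.8378 rad.
Bracket: H₀ sin φ sin δ + cos φ cos δ sin H₀ = 1.8378×-0.88862×-0.13492 + 0.45865×0.99086×0.96457 = 0.220339 + 0.438356 = 0.658695.
Q̄ = (S₀/π) × [bracket] = (2010/π) × 0.658695 = 421.43 W/m².
Ratio Q̄_A / Q̄_B = 648.13 / 421.43 = 1.538.

Q̄_A / Q̄_B ≈ 1.54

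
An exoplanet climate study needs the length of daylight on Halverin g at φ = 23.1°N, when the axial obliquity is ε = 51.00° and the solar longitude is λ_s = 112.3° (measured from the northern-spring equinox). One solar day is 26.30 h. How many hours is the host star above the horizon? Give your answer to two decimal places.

16.98 h

Solar declination: sin δ = sin ε · sin λ_s = sin 51.00° × sin 112.3° = 0.71902, so δ = +45.974°.
cos H₀ = −tan φ · tan δ = −tan(+23.1°) × tan(+45.974°) = -0.4413, so H₀ = 2.0278 rad = 116.19°.
Daylight = 2H₀/(2π) × 26.30 h = (2.0278/π) × 26.30 = 16.98 h.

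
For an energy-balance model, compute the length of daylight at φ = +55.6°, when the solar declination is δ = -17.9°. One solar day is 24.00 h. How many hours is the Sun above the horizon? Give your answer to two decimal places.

cos H₀ = −tan φ · tan δ = −tan(+55.6°) × tan(-17.900°) = 0.4717, so H₀ = 1.0796 rad = 61.85°.
Daylight = 2H₀/(2π) × 24.00 h = (1.0796/π) × 24.00 = 8.25 h.

8.25 h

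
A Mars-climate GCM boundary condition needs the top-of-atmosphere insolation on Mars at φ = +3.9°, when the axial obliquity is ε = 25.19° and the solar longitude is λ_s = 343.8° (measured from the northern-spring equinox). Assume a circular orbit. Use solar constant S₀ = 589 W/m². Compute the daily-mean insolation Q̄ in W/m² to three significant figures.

Q̄ ≈ 183 W/m²

Solar declination: sin δ = sin ε · sin λ_s = sin 25.19° × sin 343.8° = -0.11874, so δ = -6.820°.
cos H₀ = −tan(+3.9°) tan(-6.820°) = 0.0082, H₀ = 1.5626 rad.
Bracket: H₀ sin φ sin δ + cos φ cos δ sin H₀ = 1.5626×0.06802×-0.11874 + 0.99768×0.99292×0.99997 = -0.012621 + 0.990587 = 0.977966.
Q̄ = (S₀/π) × [bracket] = (589/π) × 0.977966 = 183.4 W/m².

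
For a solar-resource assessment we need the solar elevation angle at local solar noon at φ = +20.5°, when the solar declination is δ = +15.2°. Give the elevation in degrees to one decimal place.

At local noon the hour angle is zero, so the zenith angle equals |φ − δ| = |+20.5° − (+15.200°)| = 5.300°.
Elevation = 90° − 5.300° = 84.7°.

84.7°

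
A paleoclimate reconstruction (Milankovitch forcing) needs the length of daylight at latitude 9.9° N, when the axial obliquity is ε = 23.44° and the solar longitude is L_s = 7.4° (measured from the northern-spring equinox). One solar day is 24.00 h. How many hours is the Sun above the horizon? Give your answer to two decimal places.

Solar declination: sin δ = sin ε · sin L_s = sin 23.44° × sin 7.4° = 0.05123, so δ = +2.937°.
cos h₀ = −tan ϕ · tan δ = −tan(+9.9°) × tan(+2.937°) = -0.0090, so h₀ = 1.5797 rad = 90.51°.
Daylight = 2h₀/(2π) × 24.00 h = (1.5797/π) × 24.00 = 12.07 h.

12.07 h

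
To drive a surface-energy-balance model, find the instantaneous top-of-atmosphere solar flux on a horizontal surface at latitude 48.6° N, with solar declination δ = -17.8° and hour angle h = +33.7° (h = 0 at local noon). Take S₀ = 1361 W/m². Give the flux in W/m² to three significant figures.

401 W/m²

cos θ_z = sin φ sin δ + cos φ cos δ cos h = -0.229305 + 0.523844 = 0.294539.
Flux = S₀ · cos θ_z = 1361 × 0.294539 = 400.9 W/m².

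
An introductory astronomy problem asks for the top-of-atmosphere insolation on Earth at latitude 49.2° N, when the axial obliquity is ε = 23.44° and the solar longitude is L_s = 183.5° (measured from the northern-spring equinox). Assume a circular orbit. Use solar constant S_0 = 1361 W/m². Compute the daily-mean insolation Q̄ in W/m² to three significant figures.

Q̄ ≈ 271 W/m²

Solar declination: sin δ = sin ε · sin L_s = sin 23.44° × sin 183.5° = -0.02428, so δ = -1.392°.
cos h₀ = −tan(+49.2°) tan(-1.392°) = 0.0281, h₀ = 1.5427 rad.
Bracket: h₀ sin ϕ sin δ + cos ϕ cos δ sin h₀ = 1.5427×0.75700×-0.02428 + 0.65342×0.99971×0.99960 = -0.028355 + 0.652969 = 0.624614.
Q̄ = (S_0/π) × [bracket] = (1361/π) × 0.624614 = 270.6 W/m².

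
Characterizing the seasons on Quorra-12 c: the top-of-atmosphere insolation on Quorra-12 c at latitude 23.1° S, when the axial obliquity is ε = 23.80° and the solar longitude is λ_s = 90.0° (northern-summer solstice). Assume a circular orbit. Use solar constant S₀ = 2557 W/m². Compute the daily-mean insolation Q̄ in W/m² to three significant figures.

Q̄ ≈ 495 W/m²

Solar declination: sin δ = sin ε · sin λ_s = sin 23.80° × sin 90.0° = 0.40355, so δ = +23.800°.
cos H₀ = −tan(-23.1°) tan(+23.800°) = 0.1881, H₀ = 1.3815 rad.
Bracket: H₀ sin φ sin δ + cos φ cos δ sin H₀ = 1.3815×-0.39234×0.40355 + 0.91982×0.91496×0.98215 = -0.218731 + 0.826576 = 0.607845.
Q̄ = (S₀/π) × [bracket] = (2557/π) × 0.607845 = 494.7 W/m².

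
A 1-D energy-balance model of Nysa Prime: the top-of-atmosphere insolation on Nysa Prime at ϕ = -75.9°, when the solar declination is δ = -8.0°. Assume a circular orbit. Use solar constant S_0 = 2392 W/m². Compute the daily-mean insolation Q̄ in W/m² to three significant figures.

cos h₀ = −tan(-75.9°) tan(-8.000°) = -0.5595, h₀ = 2.1646 rad.
Bracket: h₀ sin ϕ sin δ + cos ϕ cos δ sin h₀ = 2.1646×-0.96987×-0.13917 + 0.24362×0.99027×0.82882 = 0.292171 + 0.199952 = 0.492123.
Q̄ = (S_0/π) × [bracket] = (2392/π) × 0.492123 = 374.7 W/m².

Q̄ ≈ 375 W/m²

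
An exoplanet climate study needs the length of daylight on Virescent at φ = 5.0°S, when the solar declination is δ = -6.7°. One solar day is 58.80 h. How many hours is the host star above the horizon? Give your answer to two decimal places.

29.59 h

cos H₀ = −tan φ · tan δ = −tan(-5.0°) × tan(-6.700°) = -0.0103, so H₀ = 1.5811 rad = 90.59°.
Daylight = 2H₀/(2π) × 58.80 h = (1.5811/π) × 58.80 = 29.59 h.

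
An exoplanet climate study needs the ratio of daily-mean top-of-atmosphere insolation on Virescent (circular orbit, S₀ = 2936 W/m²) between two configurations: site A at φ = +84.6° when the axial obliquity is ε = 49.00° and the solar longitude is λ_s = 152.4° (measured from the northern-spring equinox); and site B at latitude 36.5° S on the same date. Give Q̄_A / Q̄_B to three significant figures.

Q̄_A / Q̄_B ≈ 2.40

— Configuration A (φ=+84.6°):
Solar declination: sin δ = sin ε · sin λ_s = sin 49.00° × sin 152.4° = 0.34965, so δ = +20.466°.
cos H₀ = −tan(+84.6°) tan(+20.466°) = -3.9482 ≤ −1 ⇒ polar day, H₀ = π.
Bracket: H₀ sin φ sin δ + cos φ cos δ sin H₀ = 3.1416×0.99556×0.34965 + 0.09411×0.93688×0.00000 = 1.093583 + 0.000000 = 1.093583.
Q̄ = (S₀/π) × [bracket] = (2936/π) × 1.093583 = 1022.0 W/m².
— Configuration B (φ=-36.5°):
cos H₀ = −tan(-36.5°) tan(+20.466°) = 0.2762, H₀ = 1.2910 rad.
Bracket: H₀ sin φ sin δ + cos φ cos δ sin H₀ = 1.2910×-0.59482×0.34965 + 0.80386×0.93688×0.96111 = -0.268501 + 0.723832 = 0.455331.
Q̄ = (S₀/π) × [bracket] = (2936/π) × 0.455331 = 425.53 W/m².
Ratio Q̄_A / Q̄_B = 1022.0 / 425.53 = 2.402.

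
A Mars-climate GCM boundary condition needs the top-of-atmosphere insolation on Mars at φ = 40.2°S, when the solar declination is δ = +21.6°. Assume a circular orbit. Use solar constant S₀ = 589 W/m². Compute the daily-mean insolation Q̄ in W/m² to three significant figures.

cos H₀ = −tan(-40.2°) tan(+21.600°) = 0.3346, H₀ = 1.2296 rad.
Bracket: H₀ sin φ sin δ + cos φ cos δ sin H₀ = 1.2296×-0.64546×0.36812 + 0.76380×0.92978×0.94237 = -0.292161 + 0.669239 = 0.377078.
Q̄ = (S₀/π) × [bracket] = (589/π) × 0.377078 = 70.70 W/m².

Q̄ ≈ 70.7 W/m²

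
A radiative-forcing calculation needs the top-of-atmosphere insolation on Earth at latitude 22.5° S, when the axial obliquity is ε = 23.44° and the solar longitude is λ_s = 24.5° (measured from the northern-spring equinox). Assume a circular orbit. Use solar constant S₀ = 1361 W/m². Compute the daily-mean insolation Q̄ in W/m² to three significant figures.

Solar declination: sin δ = sin ε · sin λ_s = sin 23.44° × sin 24.5° = 0.16496, so δ = +9.495°.
cos H₀ = −tan(-22.5°) tan(+9.495°) = 0.0693, H₀ = 1.5015 rad.
Bracket: H₀ sin φ sin δ + cos φ cos δ sin H₀ = 1.5015×-0.38268×0.16496 + 0.92388×0.98630×0.99760 = -0.094785 + 0.909036 = 0.814251.
Q̄ = (S₀/π) × [bracket] = (1361/π) × 0.814251 = 352.7 W/m².

Q̄ ≈ 353 W/m²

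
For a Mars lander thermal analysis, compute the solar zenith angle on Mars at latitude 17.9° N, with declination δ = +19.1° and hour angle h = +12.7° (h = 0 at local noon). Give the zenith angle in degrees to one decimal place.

cos θ_z = sin ϕ sin δ + cos ϕ cos δ cos h = 0.100573 + 0.877209 = 0.977782.
θ_z = arccos(0.977782) = 12.1°.

θ_z = 12.1°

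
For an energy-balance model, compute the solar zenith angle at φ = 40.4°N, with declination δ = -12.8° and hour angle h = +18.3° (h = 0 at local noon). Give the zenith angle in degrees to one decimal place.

cos θ_z = sin φ sin δ + cos φ cos δ cos h = -0.143590 + 0.705056 = 0.561466.
θ_z = arccos(0.561466) = 55.8°.

θ_z = 55.8°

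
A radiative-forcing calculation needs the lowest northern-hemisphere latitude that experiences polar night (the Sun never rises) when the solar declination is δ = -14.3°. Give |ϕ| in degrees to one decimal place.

|ϕ| = 75.7°

Polar night requires cos h₀ = −tan ϕ tan δ ≥ 1, i.e. tan ϕ tan δ ≤ −1.
The boundary is |tan ϕ| · |tan δ| = 1, so |ϕ| = 90° − |δ| = 90° − 14.3° = 75.7° in the northern hemisphere.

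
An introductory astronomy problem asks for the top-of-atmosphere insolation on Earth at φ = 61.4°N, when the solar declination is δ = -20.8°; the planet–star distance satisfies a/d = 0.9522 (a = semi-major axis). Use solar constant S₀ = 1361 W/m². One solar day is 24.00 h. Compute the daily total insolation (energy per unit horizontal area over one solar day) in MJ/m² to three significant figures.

cos H₀ = −tan(+61.4°) tan(-20.800°) = 0.6967, H₀ = 0.8000 rad.
Bracket: H₀ sin φ sin δ + cos φ cos δ sin H₀ = 0.8000×0.87798×-0.35511 + 0.47869×0.93483×0.71734 = -0.249424 + 0.321005 = 0.071581.
Inverse-square distance factor (a/d)² = 0.9522² = 0.906685.
Q̄ = (S₀/π) × 0.906685 × [bracket] = (1361/π) × 0.906685 × 0.071581 = 28.117 W/m².
Daily total = Q̄ × 24.00 h × 3600 s/h = 28.117 × 24.00 × 3600 / 10⁶ = 2.429 MJ/m².

2.43 MJ/m²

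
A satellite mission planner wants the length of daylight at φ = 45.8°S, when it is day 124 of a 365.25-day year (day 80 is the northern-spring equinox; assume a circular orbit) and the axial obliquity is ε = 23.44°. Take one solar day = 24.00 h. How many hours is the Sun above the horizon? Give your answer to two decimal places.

9.74 h

Solar longitude: λ_s = 360° × (124 − 80)/365.25 = 43.368°.
sin δ = sin 23.44° × sin 43.368° = 0.27315, so δ = +15.852°.
cos H₀ = −tan φ · tan δ = −tan(-45.8°) × tan(+15.852°) = 0.2920, so H₀ = 1.2745 rad = 73.02°.
Daylight = 2H₀/(2π) × 24.00 h = (1.2745/π) × 24.00 = 9.74 h.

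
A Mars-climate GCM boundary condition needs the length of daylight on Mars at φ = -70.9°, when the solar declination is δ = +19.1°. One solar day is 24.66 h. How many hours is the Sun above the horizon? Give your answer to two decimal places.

cos H₀ = −tan φ · tan δ = 1.0000 ≥ 1, so the Sun never rises (polar night) and H₀ = 0.
Daylight = 2H₀/(2π) × 24.66 h = (0.0000/π) × 24.66 = 0.00 h.

0.00 h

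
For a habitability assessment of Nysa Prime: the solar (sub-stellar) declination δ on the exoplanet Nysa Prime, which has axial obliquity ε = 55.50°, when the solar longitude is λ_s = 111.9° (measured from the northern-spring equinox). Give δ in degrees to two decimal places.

δ = +49.88°

sin δ = sin ε · sin λ_s = sin 55.50° × sin 111.9° = 0.764654.
δ = arcsin(0.764654) = +49.88°.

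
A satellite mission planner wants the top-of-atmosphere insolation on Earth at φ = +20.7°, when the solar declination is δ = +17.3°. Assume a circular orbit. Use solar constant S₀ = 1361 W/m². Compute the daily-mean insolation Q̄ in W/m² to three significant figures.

cos H₀ = −tan(+20.7°) tan(+17.300°) = -0.1177, H₀ = 1.6888 rad.
Bracket: H₀ sin φ sin δ + cos φ cos δ sin H₀ = 1.6888×0.35347×0.29737 + 0.93544×0.95476×0.99305 = 0.177512 + 0.886914 = 1.064426.
Q̄ = (S₀/π) × [bracket] = (1361/π) × 1.064426 = 461.1 W/m².

Q̄ ≈ 461 W/m²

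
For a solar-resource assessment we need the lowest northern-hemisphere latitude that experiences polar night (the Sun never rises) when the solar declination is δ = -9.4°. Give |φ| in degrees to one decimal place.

|φ| = 80.6°

Polar night requires cos H₀ = −tan φ tan δ ≥ 1, i.e. tan φ tan δ ≤ −1.
The boundary is |tan φ| · |tan δ| = 1, so |φ| = 90° − |δ| = 90° − 9.4° = 80.6° in the northern hemisphere.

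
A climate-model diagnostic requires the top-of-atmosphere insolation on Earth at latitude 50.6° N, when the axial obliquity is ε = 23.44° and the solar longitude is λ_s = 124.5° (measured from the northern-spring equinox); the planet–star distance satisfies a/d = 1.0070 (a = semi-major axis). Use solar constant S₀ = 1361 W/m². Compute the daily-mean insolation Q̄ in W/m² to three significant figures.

Q̄ ≈ 462 W/m²

Solar declination: sin δ = sin ε · sin λ_s = sin 23.44° × sin 124.5° = 0.32783, so δ = +19.137°.
cos H₀ = −tan(+50.6°) tan(+19.137°) = -0.4224, H₀ = 2.0069 rad.
Bracket: H₀ sin φ sin δ + cos φ cos δ sin H₀ = 2.0069×0.77273×0.32783 + 0.63473×0.94474×0.90639 = 0.508396 + 0.543521 = 1.051917.
Inverse-square distance factor (a/d)² = 1.0070² = 1.014049.
Q̄ = (S₀/π) × 1.014049 × [bracket] = (1361/π) × 1.014049 × 1.051917 = 462.1 W/m².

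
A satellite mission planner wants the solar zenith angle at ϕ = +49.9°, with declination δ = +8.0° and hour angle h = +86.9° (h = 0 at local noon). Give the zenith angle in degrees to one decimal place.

θ_z = 81.9°

cos θ_z = sin ϕ sin δ + cos ϕ cos δ cos h = 0.106456 + 0.034494 = 0.140950.
θ_z = arccos(0.140950) = 81.9°.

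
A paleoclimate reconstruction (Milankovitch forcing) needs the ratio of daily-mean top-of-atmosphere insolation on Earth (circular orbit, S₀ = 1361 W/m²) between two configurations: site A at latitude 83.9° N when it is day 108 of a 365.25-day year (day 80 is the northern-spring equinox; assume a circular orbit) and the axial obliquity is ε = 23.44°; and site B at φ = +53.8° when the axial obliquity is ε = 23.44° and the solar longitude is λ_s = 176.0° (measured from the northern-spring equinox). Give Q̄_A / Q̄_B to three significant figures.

Q̄_A / Q̄_B ≈ 0.920

— Configuration A (φ=+83.9°):
Solar longitude: λ_s = 360° × (108 − 80)/365.25 = 27.598°.
sin δ = sin 23.44° × sin 27.598° = 0.18428, so δ = +10.619°.
cos H₀ = −tan(+83.9°) tan(+10.619°) = -1.7544 ≤ −1 ⇒ polar day, H₀ = π.
Bracket: H₀ sin φ sin δ + cos φ cos δ sin H₀ = 3.1416×0.99434×0.18428 + 0.10626×0.98287×0.00000 = 0.575657 + 0.000000 = 0.575657.
Q̄ = (S₀/π) × [bracket] = (1361/π) × 0.575657 = 249.39 W/m².
— Configuration B (φ=+53.8°):
Solar declination: sin δ = sin ε · sin λ_s = sin 23.44° × sin 176.0° = 0.02775, so δ = +1.590°.
cos H₀ = −tan(+53.8°) tan(+1.590°) = -0.0379, H₀ = 1.6087 rad.
Bracket: H₀ sin φ sin δ + cos φ cos δ sin H₀ = 1.6087×0.80696×0.02775 + 0.59061×0.99961×0.99928 = 0.036024 + 0.589955 = 0.625979.
Q̄ = (S₀/π) × [bracket] = (1361/π) × 0.625979 = 271.19 W/m².
Ratio Q̄_A / Q̄_B = 249.39 / 271.19 = 0.9196.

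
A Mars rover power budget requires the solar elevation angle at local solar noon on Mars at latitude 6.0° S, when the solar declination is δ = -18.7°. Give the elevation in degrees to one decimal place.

77.3°

At local noon the hour angle is zero, so the zenith angle equals |φ − δ| = |-6.0° − (-18.700°)| = 12.700°.
Elevation = 90° − 12.700° = 77.3°.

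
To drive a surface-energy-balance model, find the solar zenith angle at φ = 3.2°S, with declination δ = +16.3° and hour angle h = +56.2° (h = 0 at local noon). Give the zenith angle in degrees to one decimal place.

cos θ_z = sin φ sin δ + cos φ cos δ cos h = -0.015667 + 0.533103 = 0.517436.
θ_z = arccos(0.517436) = 58.8°.

θ_z = 58.8°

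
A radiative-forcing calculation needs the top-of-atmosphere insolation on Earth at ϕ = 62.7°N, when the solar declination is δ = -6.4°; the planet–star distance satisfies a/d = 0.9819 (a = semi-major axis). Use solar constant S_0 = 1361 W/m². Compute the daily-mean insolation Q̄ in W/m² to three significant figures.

cos h₀ = −tan(+62.7°) tan(-6.400°) = 0.2173, h₀ = 1.3517 rad.
Bracket: h₀ sin ϕ sin δ + cos ϕ cos δ sin h₀ = 1.3517×0.88862×-0.11147 + 0.45865×0.99377×0.97610 = -0.133892 + 0.444899 = 0.311007.
Inverse-square distance factor (a/d)² = 0.9819² = 0.964128.
Q̄ = (S_0/π) × 0.964128 × [bracket] = (1361/π) × 0.964128 × 0.311007 = 129.9 W/m².

Q̄ ≈ 130 W/m²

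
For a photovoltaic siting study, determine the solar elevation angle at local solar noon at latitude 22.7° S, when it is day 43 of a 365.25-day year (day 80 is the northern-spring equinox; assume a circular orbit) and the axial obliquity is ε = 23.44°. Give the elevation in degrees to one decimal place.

81.0°

Solar longitude: L_s = 360° × (43 − 80)/365.25 = -36.468°, i.e. -36.468° + 360° = 323.532°.
sin δ = sin 23.44° × sin 323.532° = -0.23644, so δ = -13.676°.
At local noon the hour angle is zero, so the zenith angle equals |ϕ − δ| = |-22.7° − (-13.676°)| = 9.024°.
Elevation = 90° − 9.024° = 81.0°.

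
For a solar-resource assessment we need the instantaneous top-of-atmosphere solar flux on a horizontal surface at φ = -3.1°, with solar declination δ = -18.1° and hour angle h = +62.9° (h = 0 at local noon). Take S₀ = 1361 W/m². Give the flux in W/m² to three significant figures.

611 W/m²

cos θ_z = sin φ sin δ + cos φ cos δ cos h = 0.016801 + 0.432369 = 0.449170.
Flux = S₀ · cos θ_z = 1361 × 0.449170 = 611.3 W/m².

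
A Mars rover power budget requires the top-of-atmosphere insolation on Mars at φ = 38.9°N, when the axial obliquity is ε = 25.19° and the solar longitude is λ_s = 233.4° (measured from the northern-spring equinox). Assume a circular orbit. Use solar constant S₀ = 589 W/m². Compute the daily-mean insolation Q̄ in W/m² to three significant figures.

Solar declination: sin δ = sin ε · sin λ_s = sin 25.19° × sin 233.4° = -0.34170, so δ = -19.980°.
cos H₀ = −tan(+38.9°) tan(-19.980°) = 0.2934, H₀ = 1.2730 rad.
Bracket: H₀ sin φ sin δ + cos φ cos δ sin H₀ = 1.2730×0.62796×-0.34170 + 0.77824×0.93981×0.95600 = -0.273153 + 0.699216 = 0.426063.
Q̄ = (S₀/π) × [bracket] = (589/π) × 0.426063 = 79.88 W/m².

Q̄ ≈ 79.9 W/m²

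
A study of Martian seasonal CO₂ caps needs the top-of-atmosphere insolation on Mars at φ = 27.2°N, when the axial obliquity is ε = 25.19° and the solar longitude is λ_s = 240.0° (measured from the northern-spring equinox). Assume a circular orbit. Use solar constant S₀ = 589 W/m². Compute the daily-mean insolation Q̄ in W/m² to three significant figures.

Solar declination: sin δ = sin ε · sin λ_s = sin 25.19° × sin 240.0° = -0.36860, so δ = -21.629°.
cos H₀ = −tan(+27.2°) tan(-21.629°) = 0.2038, H₀ = 1.3656 rad.
Bracket: H₀ sin φ sin δ + cos φ cos δ sin H₀ = 1.3656×0.45710×-0.36860 + 0.88942×0.92959×0.97902 = -0.230086 + 0.809450 = 0.579364.
Q̄ = (S₀/π) × [bracket] = (589/π) × 0.579364 = 108.6 W/m².

Q̄ ≈ 109 W/m²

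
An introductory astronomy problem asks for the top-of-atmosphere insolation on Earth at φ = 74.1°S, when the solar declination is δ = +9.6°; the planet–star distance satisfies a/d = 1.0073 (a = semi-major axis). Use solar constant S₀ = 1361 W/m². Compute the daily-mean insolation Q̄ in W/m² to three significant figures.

Q̄ ≈ 29.6 W/m²

cos H₀ = −tan(-74.1°) tan(+9.600°) = 0.5938, H₀ = 0.9351 rad.
Bracket: H₀ sin φ sin δ + cos φ cos δ sin H₀ = 0.9351×-0.96174×0.16677 + 0.27396×0.98600×0.80464 = -0.149980 + 0.217353 = 0.067373.
Inverse-square distance factor (a/d)² = 1.0073² = 1.014653.
Q̄ = (S₀/π) × 1.014653 × [bracket] = (1361/π) × 1.014653 × 0.067373 = 29.61 W/m².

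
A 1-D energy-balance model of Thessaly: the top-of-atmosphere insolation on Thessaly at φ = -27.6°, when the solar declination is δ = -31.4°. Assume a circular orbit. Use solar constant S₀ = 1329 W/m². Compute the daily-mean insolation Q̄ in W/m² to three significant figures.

Q̄ ≈ 497 W/m²

cos H₀ = −tan(-27.6°) tan(-31.400°) = -0.3191, H₀ = 1.8956 rad.
Bracket: H₀ sin φ sin δ + cos φ cos δ sin H₀ = 1.8956×-0.46330×-0.52101 + 0.88620×0.85355×0.94772 = 0.457567 + 0.716871 = 1.174438.
Q̄ = (S₀/π) × [bracket] = (1329/π) × 1.174438 = 496.8 W/m².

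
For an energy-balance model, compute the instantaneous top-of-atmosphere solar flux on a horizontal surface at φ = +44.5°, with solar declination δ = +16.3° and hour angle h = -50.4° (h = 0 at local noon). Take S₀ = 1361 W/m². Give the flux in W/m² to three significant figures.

cos θ_z = sin φ sin δ + cos φ cos δ cos h = 0.196722 + 0.436369 = 0.633091.
Flux = S₀ · cos θ_z = 1361 × 0.633091 = 861.6 W/m².

862 W/m²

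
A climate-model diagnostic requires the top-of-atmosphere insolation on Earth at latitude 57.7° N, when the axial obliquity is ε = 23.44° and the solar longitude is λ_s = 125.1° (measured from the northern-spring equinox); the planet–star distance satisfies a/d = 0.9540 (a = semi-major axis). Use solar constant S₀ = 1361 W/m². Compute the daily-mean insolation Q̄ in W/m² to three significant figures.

Solar declination: sin δ = sin ε · sin λ_s = sin 23.44° × sin 125.1° = 0.32545, so δ = +18.993°.
cos H₀ = −tan(+57.7°) tan(+18.993°) = -0.5445, H₀ = 2.1465 rad.
Bracket: H₀ sin φ sin δ + cos φ cos δ sin H₀ = 2.1465×0.84526×0.32545 + 0.53435×0.94556×0.83879 = 0.590480 + 0.423807 = 1.014287.
Inverse-square distance factor (a/d)² = 0.9540² = 0.910116.
Q̄ = (S₀/π) × 0.910116 × [bracket] = (1361/π) × 0.910116 × 1.014287 = 399.9 W/m².

Q̄ ≈ 400 W/m²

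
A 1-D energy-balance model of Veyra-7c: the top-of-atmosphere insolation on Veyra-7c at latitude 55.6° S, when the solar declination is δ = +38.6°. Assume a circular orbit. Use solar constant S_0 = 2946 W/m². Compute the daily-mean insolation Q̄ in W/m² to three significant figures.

cos h₀ = −tan(-55.6°) tan(+38.600°) = 1.1659 ≥ 1 ⇒ polar night, h₀ = 0 and Q̄ = 0.

Q̄ ≈ 0.00 W/m²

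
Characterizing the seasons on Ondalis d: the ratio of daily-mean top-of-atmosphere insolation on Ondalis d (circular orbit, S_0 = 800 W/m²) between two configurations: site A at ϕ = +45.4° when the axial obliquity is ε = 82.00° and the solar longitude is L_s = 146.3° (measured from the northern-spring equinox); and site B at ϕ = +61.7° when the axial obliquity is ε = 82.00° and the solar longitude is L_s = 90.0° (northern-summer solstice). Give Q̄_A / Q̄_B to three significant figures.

Q̄_A / Q̄_B ≈ 0.488

— Configuration A (ϕ=+45.4°):
Solar declination: sin δ = sin ε · sin L_s = sin 82.00° × sin 146.3° = 0.54944, so δ = +33.329°.
cos h₀ = −tan(+45.4°) tan(+33.329°) = -0.6668, h₀ = 2.3008 rad.
Bracket: h₀ sin ϕ sin δ + cos ϕ cos δ sin h₀ = 2.3008×0.71203×0.54944 + 0.70215×0.83553×0.74519 = 0.900114 + 0.437179 = 1.337293.
Q̄ = (S_0/π) × [bracket] = (800/π) × 1.337293 = 340.54 W/m².
— Configuration B (ϕ=+61.7°):
Solar declination: sin δ = sin ε · sin L_s = sin 82.00° × sin 90.0° = 0.99027, so δ = +82.000°.
cos h₀ = −tan(+61.7°) tan(+82.000°) = -13.2147 ≤ −1 ⇒ polar day, h₀ = π.
Bracket: h₀ sin ϕ sin δ + cos ϕ cos δ sin h₀ = 3.1416×0.88048×0.99027 + 0.47409×0.13917×0.00000 = 2.739202 + 0.000000 = 2.739202.
Q̄ = (S_0/π) × [bracket] = (800/π) × 2.739202 = 697.53 W/m².
Ratio Q̄_A / Q̄_B = 340.54 / 697.53 = 0.4882.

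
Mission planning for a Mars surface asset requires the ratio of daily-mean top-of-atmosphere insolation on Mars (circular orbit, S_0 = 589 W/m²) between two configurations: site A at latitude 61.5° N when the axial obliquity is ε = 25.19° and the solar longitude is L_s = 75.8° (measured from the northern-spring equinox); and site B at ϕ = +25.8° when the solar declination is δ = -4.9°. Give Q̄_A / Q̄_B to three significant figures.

— Configuration A (ϕ=+61.5°):
Solar declination: sin δ = sin ε · sin L_s = sin 25.19° × sin 75.8° = 0.41262, so δ = +24.369°.
cos h₀ = −tan(+61.5°) tan(+24.369°) = -0.8343, h₀ = 2.5576 rad.
Bracket: h₀ sin ϕ sin δ + cos ϕ cos δ sin h₀ = 2.5576×0.87882×0.41262 + 0.47716×0.91090×0.55135 = 0.927434 + 0.239642 = 1.167076.
Q̄ = (S_0/π) × [bracket] = (589/π) × 1.167076 = 218.81 W/m².
— Configuration B (ϕ=+25.8°):
cos h₀ = −tan(+25.8°) tan(-4.900°) = 0.0414, h₀ = 1.5293 rad.
Bracket: h₀ sin ϕ sin δ + cos ϕ cos δ sin h₀ = 1.5293×0.43523×-0.08542 + 0.90032×0.99635×0.99914 = -0.056855 + 0.896262 = 0.839407.
Q̄ = (S_0/π) × [bracket] = (589/π) × 0.839407 = 157.38 W/m².
Ratio Q̄_A / Q̄_B = 218.81 / 157.38 = 1.390.

Q̄_A / Q̄_B ≈ 1.39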